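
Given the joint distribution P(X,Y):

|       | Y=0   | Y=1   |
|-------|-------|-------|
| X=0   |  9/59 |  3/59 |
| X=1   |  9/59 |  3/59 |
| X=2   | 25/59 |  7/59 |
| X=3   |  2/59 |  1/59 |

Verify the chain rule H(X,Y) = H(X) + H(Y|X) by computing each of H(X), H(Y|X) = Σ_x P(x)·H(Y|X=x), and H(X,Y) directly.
H(X) = 1.6319 bits, H(Y|X) = 0.7878 bits, H(X,Y) = 2.4197 bits

Marginal of X (row sums):
  P(X=0) = 9/59 + 3/59 = 12/59
  P(X=1) = 9/59 + 3/59 = 12/59
  P(X=2) = 25/59 + 7/59 = 32/59
  P(X=3) = 2/59 + 1/59 = 3/59
H(X) = -[(12/59)·log₂(12/59) + (12/59)·log₂(12/59) + (32/59)·log₂(32/59) + (3/59)·log₂(3/59)]
  = 0.467325 + 0.467325 + 0.478722 + 0.218526 = 1.6319 bits

H(Y|X) = Σ_x P(x)·H(Y|X=x):
  X=0: P(X=0) = 12/59, P(Y|X=0) = (3/4, 1/4) → H(Y|X=0) = 0.811278
  X=1: P(X=1) = 12/59, P(Y|X=1) = (3/4, 1/4) → H(Y|X=1) = 0.811278
  X=2: P(X=2) = 32/59, P(Y|X=2) = (25/32, 7/32) → H(Y|X=2) = 0.757878
  X=3: P(X=3) = 3/59, P(Y|X=3) = (2/3, 1/3) → H(Y|X=3) = 0.918296
H(Y|X) = (12/59)·0.811278 + (12/59)·0.811278 + (32/59)·0.757878 + (3/59)·0.918296 = 0.7878 bits

H(X,Y) = -Σ_{x,y} P(x,y) log₂ P(x,y). Per-cell terms -P(x,y)·log₂P(x,y):
  X=0: 0.413804, 0.218526
  X=1: 0.413804, 0.218526
  X=2: 0.524910, 0.364865
  X=3: 0.165513, 0.099706
Sum of the 8 terms: H(X,Y) = 2.4197 bits

Chain rule check:
  H(X) + H(Y|X) = 1.6319 + 0.7878 = 2.4197 bits
  H(X,Y) = 2.4197 bits
✓ Chain rule verified.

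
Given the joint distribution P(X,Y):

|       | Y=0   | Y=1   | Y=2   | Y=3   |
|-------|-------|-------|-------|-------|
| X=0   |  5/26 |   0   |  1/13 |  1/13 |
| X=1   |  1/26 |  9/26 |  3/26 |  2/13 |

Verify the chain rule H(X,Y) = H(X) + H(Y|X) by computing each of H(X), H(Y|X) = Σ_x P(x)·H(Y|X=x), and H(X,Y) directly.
H(X) = 0.9306 bits, H(Y|X) = 1.5816 bits, H(X,Y) = 2.5122 bits

Marginal of X (row sums):
  P(X=0) = 5/26 + 0 + 1/13 + 1/13 = 9/26
  P(X=1) = 1/26 + 9/26 + 3/26 + 2/13 = 17/26
H(X) = -[(9/26)·log₂(9/26) + (17/26)·log₂(17/26)]
  = 0.5298 + 0.4008 = 0.9306 bits

H(Y|X) = Σ_x P(x)·H(Y|X=x):
  X=0: P(X=0) = 9/26, P(Y|X=0) = (5/9, 0, 2/9, 2/9) → H(Y|X=0) = 1.4355
  X=1: P(X=1) = 17/26, P(Y|X=1) = (1/17, 9/17, 3/17, 4/17) → H(Y|X=1) = 1.6590
H(Y|X) = (9/26)·1.4355 + (17/26)·1.6590 = 1.5816 bits

H(X,Y) = -Σ_{x,y} P(x,y) log₂ P(x,y). Per-cell terms -P(x,y)·log₂P(x,y):
  X=0: 0.4574, 0.0000, 0.2846, 0.2846
  X=1: 0.1808, 0.5298, 0.3595, 0.4155
  (cells with P = 0 contribute 0)
Sum of the 8 terms: H(X,Y) = 2.5122 bits

Chain rule check:
  H(X) + H(Y|X) = 0.9306 + 1.5816 = 2.5122 bits
  H(X,Y) = 2.5122 bits
✓ Chain rule verified.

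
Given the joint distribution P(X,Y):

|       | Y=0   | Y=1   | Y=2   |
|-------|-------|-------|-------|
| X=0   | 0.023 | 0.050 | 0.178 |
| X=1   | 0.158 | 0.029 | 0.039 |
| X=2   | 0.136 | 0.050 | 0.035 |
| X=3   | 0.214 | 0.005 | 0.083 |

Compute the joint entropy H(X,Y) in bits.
3.1248 bits

H(X,Y) = -Σ_{x,y} P(x,y) log₂ P(x,y). Per-cell terms -P(x,y)·log₂P(x,y):
  X=0: 0.1252, 0.2161, 0.4432
  X=1: 0.4206, 0.1481, 0.1825
  X=2: 0.3915, 0.2161, 0.1693
  X=3: 0.4760, 0.0382, 0.2980
Sum of the 12 terms: H(X,Y) = 3.1248 bits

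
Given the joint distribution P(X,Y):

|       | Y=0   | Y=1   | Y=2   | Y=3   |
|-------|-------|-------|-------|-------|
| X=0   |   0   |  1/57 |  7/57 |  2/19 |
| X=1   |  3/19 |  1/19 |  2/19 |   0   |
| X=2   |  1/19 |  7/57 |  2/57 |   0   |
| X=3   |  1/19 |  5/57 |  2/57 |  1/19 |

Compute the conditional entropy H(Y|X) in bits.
1.5089 bits

H(Y|X) = H(X,Y) - H(X)

H(X,Y) = -Σ_{x,y} P(x,y) log₂ P(x,y). Per-cell terms -P(x,y)·log₂P(x,y):
  X=0: 0.000000, 0.102331, 0.371557, 0.341887
  X=1: 0.420468, 0.223575, 0.341887, 0.000000
  X=2: 0.223575, 0.371557, 0.169575, 0.000000
  X=3: 0.223575, 0.307979, 0.169575, 0.223575
  (cells with P = 0 contribute 0)
Sum of the 16 terms: H(X,Y) = 3.49112 bits

Marginal of X (row sums):
  P(X=0) = 0 + 1/57 + 7/57 + 2/19 = 14/57
  P(X=1) = 3/19 + 1/19 + 2/19 + 0 = 6/19
  P(X=2) = 1/19 + 7/57 + 2/57 + 0 = 4/19
  P(X=3) = 1/19 + 5/57 + 2/57 + 1/19 = 13/57
H(X) = -[(14/57)·log₂(14/57) + (6/19)·log₂(6/19) + (4/19)·log₂(4/19) + (13/57)·log₂(13/57)]
  = 0.497500 + 0.525147 + 0.473248 + 0.486348 = 1.98224 bits

H(Y|X) = H(X,Y) - H(X) = 3.49112 - 1.98224 = 1.5089 bits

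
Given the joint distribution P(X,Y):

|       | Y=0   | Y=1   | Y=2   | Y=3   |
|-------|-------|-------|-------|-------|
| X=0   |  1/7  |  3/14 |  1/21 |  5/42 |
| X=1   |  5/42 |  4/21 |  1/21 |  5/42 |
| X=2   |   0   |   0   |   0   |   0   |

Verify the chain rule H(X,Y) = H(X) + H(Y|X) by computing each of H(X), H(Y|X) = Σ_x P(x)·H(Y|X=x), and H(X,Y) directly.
H(X) = 0.9984 bits, H(Y|X) = 1.8495 bits, H(X,Y) = 2.8478 bits

Marginal of X (row sums):
  P(X=0) = 1/7 + 3/14 + 1/21 + 5/42 = 11/21
  P(X=1) = 5/42 + 4/21 + 1/21 + 5/42 = 10/21
  P(X=2) = 0 + 0 + 0 + 0 = 0
H(X) = -[(11/21)·log₂(11/21) + (10/21)·log₂(10/21)]   (outcomes with P = 0 contribute 0)
  = 0.48865 + 0.50971 = 0.9984 bits

H(Y|X) = Σ_x P(x)·H(Y|X=x):
  X=0: P(X=0) = 11/21, P(Y|X=0) = (3/11, 9/22, 1/11, 5/22) → H(Y|X=0) = 1.83903
  X=1: P(X=1) = 10/21, P(Y|X=1) = (1/4, 2/5, 1/10, 1/4) → H(Y|X=1) = 1.86096
  X=2: P(X=2) = 0 → contributes 0
H(Y|X) = (11/21)·1.83903 + (10/21)·1.86096 = 1.8495 bits

H(X,Y) = -Σ_{x,y} P(x,y) log₂ P(x,y). Per-cell terms -P(x,y)·log₂P(x,y):
  X=0: 0.40105, 0.47623, 0.20916, 0.36552
  X=1: 0.36552, 0.45568, 0.20916, 0.36552
  X=2: 0.00000, 0.00000, 0.00000, 0.00000
  (cells with P = 0 contribute 0)
Sum of the 12 terms: H(X,Y) = 2.8478 bits

Chain rule check:
  H(X) + H(Y|X) = 0.9984 + 1.8495 = 2.8479 bits
  H(X,Y) = 2.8478 bits
✓ Chain rule verified (Δ = 0.0001 is 4-dp rounding noise: each of the three values was rounded independently).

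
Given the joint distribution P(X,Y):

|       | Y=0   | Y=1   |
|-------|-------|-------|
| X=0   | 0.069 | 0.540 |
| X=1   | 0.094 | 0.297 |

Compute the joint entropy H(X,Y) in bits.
1.5870 bits

H(X,Y) = -Σ_{x,y} P(x,y) log₂ P(x,y). Per-cell terms -P(x,y)·log₂P(x,y):
  X=0: 0.26615, 0.48004
  X=1: 0.32065, 0.52019
Sum of the 4 terms: H(X,Y) = 1.5870 bits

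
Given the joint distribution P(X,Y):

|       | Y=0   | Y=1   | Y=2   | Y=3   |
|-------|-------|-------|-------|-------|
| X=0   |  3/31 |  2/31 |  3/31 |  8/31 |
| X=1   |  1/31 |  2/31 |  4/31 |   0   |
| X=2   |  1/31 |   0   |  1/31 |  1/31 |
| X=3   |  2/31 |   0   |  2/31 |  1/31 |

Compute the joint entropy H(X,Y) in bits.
3.3571 bits

H(X,Y) = -Σ_{x,y} P(x,y) log₂ P(x,y). Per-cell terms -P(x,y)·log₂P(x,y):
  X=0: 0.3261, 0.2551, 0.3261, 0.5043
  X=1: 0.1598, 0.2551, 0.3812, 0.0000
  X=2: 0.1598, 0.0000, 0.1598, 0.1598
  X=3: 0.2551, 0.0000, 0.2551, 0.1598
  (cells with P = 0 contribute 0)
Sum of the 16 terms: H(X,Y) = 3.3571 bits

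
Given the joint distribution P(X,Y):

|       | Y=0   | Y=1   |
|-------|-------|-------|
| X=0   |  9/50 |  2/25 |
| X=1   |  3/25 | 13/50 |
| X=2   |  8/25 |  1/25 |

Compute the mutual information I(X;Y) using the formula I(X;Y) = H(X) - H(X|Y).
0.2034 bits

I(X;Y) = H(X) - H(X|Y)

Marginal of X (row sums):
  P(X=0) = 9/50 + 2/25 = 13/50
  P(X=1) = 3/25 + 13/50 = 19/50
  P(X=2) = 8/25 + 1/25 = 9/25
H(X) = -[(13/50)·log₂(13/50) + (19/50)·log₂(19/50) + (9/25)·log₂(9/25)]
  = 0.505288 + 0.530453 + 0.530615 = 1.56636 bits

Marginal of Y (column sums):
  P(Y=0) = 9/50 + 3/25 + 8/25 = 31/50
  P(Y=1) = 2/25 + 13/50 + 1/25 = 19/50
H(X|Y) = Σ_y P(y)·H(X|Y=y):
  Y=0: P(Y=0) = 31/50, P(X|Y=0) = (9/31, 6/31, 16/31) → H(X|Y=0) = 1.469064
  Y=1: P(Y=1) = 19/50, P(X|Y=1) = (4/19, 13/19, 2/19) → H(X|Y=1) = 1.189732
H(X|Y) = (31/50)·1.469064 + (19/50)·1.189732 = 1.36292 bits

I(X;Y) = H(X) - H(X|Y) = 1.56636 - 1.36292 = 0.2034 bits

Cross-check via I(X;Y) = H(X) + H(Y) - H(X,Y): computing H(Y) from the column sums and H(X,Y) from the 6 cells in the same way gives H(Y) = 0.95804 bits and H(X,Y) = 2.32096 bits, so
I(X;Y) = 1.56636 + 0.95804 - 2.32096 = 0.2034 bits ✓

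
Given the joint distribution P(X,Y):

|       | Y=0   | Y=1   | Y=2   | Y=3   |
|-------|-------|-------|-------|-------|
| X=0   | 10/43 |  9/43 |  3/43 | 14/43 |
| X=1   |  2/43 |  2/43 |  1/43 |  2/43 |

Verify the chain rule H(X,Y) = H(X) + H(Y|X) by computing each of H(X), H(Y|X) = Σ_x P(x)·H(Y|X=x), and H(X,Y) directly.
H(X) = 0.6409 bits, H(Y|X) = 1.8596 bits, H(X,Y) = 2.5005 bits

Marginal of X (row sums):
  P(X=0) = 10/43 + 9/43 + 3/43 + 14/43 = 36/43
  P(X=1) = 2/43 + 2/43 + 1/43 + 2/43 = 7/43
H(X) = -[(36/43)·log₂(36/43) + (7/43)·log₂(7/43)]
  = 0.21461 + 0.42633 = 0.6409 bits

H(Y|X) = Σ_x P(x)·H(Y|X=x):
  X=0: P(X=0) = 36/43, P(Y|X=0) = (5/18, 1/4, 1/12, 7/18) → H(Y|X=0) = 1.84197
  X=1: P(X=1) = 7/43, P(Y|X=1) = (2/7, 2/7, 1/7, 2/7) → H(Y|X=1) = 1.95021
H(Y|X) = (36/43)·1.84197 + (7/43)·1.95021 = 1.8596 bits

H(X,Y) = -Σ_{x,y} P(x,y) log₂ P(x,y). Per-cell terms -P(x,y)·log₂P(x,y):
  X=0: 0.48938, 0.47226, 0.26800, 0.52709
  X=1: 0.20587, 0.20587, 0.12619, 0.20587
Sum of the 8 terms: H(X,Y) = 2.5005 bits

Chain rule check:
  H(X) + H(Y|X) = 0.6409 + 1.8596 = 2.5005 bits
  H(X,Y) = 2.5005 bits
✓ Chain rule verified.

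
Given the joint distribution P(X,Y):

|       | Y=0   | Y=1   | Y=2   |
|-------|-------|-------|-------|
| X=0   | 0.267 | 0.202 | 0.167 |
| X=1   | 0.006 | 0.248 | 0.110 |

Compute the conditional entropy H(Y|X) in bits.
1.3535 bits

H(Y|X) = H(X,Y) - H(X)

H(X,Y) = -Σ_{x,y} P(x,y) log₂ P(x,y). Per-cell terms -P(x,y)·log₂P(x,y):
  X=0: 0.508659, 0.466130, 0.431207
  X=1: 0.044285, 0.498874, 0.350287
Sum of the 6 terms: H(X,Y) = 2.29944 bits

Marginal of X (row sums):
  P(X=0) = 0.267 + 0.202 + 0.167 = 0.636
  P(X=1) = 0.006 + 0.248 + 0.110 = 0.364
H(X) = -[0.636·log₂(0.636) + 0.364·log₂(0.364)]
  = 0.415245 + 0.530708 = 0.94595 bits

H(Y|X) = H(X,Y) - H(X) = 2.29944 - 0.94595 = 1.3535 bits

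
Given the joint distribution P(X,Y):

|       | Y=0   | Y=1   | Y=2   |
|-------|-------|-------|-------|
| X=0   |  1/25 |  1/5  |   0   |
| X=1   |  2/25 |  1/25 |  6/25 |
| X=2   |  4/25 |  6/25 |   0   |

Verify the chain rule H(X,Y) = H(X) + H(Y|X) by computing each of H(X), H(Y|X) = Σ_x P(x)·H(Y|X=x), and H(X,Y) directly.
H(X) = 1.5535 bits, H(Y|X) = 0.9852 bits, H(X,Y) = 2.5387 bits

Marginal of X (row sums):
  P(X=0) = 1/25 + 1/5 + 0 = 6/25
  P(X=1) = 2/25 + 1/25 + 6/25 = 9/25
  P(X=2) = 4/25 + 6/25 + 0 = 2/5
H(X) = -[(6/25)·log₂(6/25) + (9/25)·log₂(9/25) + (2/5)·log₂(2/5)]
  = 0.4941 + 0.5306 + 0.5288 = 1.5535 bits

H(Y|X) = Σ_x P(x)·H(Y|X=x):
  X=0: P(X=0) = 6/25, P(Y|X=0) = (1/6, 5/6, 0) → H(Y|X=0) = 0.6500
  X=1: P(X=1) = 9/25, P(Y|X=1) = (2/9, 1/9, 2/3) → H(Y|X=1) = 1.2244
  X=2: P(X=2) = 2/5, P(Y|X=2) = (2/5, 3/5, 0) → H(Y|X=2) = 0.9710
H(Y|X) = (6/25)·0.6500 + (9/25)·1.2244 + (2/5)·0.9710 = 0.9852 bits

H(X,Y) = -Σ_{x,y} P(x,y) log₂ P(x,y). Per-cell terms -P(x,y)·log₂P(x,y):
  X=0: 0.1858, 0.4644, 0.0000
  X=1: 0.2915, 0.1858, 0.4941
  X=2: 0.4230, 0.4941, 0.0000
  (cells with P = 0 contribute 0)
Sum of the 9 terms: H(X,Y) = 2.5387 bits

Chain rule check:
  H(X) + H(Y|X) = 1.5535 + 0.9852 = 2.5387 bits
  H(X,Y) = 2.5387 bits
✓ Chain rule verified.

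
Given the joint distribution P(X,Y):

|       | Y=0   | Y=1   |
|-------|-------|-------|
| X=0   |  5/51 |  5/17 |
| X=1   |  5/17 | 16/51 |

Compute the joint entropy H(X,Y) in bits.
1.8917 bits

H(X,Y) = -Σ_{x,y} P(x,y) log₂ P(x,y). Per-cell terms -P(x,y)·log₂P(x,y):
  X=0: 0.32848, 0.51927
  X=1: 0.51927, 0.52468
Sum of the 4 terms: H(X,Y) = 1.8917 bits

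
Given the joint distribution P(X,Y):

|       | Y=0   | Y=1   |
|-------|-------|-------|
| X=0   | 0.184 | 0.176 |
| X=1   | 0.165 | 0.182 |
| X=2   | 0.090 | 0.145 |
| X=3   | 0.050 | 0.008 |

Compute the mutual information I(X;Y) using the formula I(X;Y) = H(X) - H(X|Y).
0.0342 bits

I(X;Y) = H(X) - H(X|Y)

Marginal of X (row sums):
  P(X=0) = 0.184 + 0.176 = 0.360
  P(X=1) = 0.165 + 0.182 = 0.347
  P(X=2) = 0.090 + 0.145 = 0.235
  P(X=3) = 0.050 + 0.008 = 0.058
H(X) = -[0.360·log₂(0.360) + 0.347·log₂(0.347) + 0.235·log₂(0.235) + 0.058·log₂(0.058)]
  = 0.53062 + 0.52987 + 0.49098 + 0.23825 = 1.7897 bits

Marginal of Y (column sums):
  P(Y=0) = 0.184 + 0.165 + 0.090 + 0.050 = 0.489
  P(Y=1) = 0.176 + 0.182 + 0.145 + 0.008 = 0.511
H(X|Y) = Σ_y P(y)·H(X|Y=y):
  Y=0: P(Y=0) = 0.489, P(X|Y=0) = (184/489, 55/163, 30/163, 50/489) → H(X|Y=0) = 1.84527
  Y=1: P(Y=1) = 0.511, P(X|Y=1) = (176/511, 26/73, 145/511, 8/511) → H(X|Y=1) = 1.66965
H(X|Y) = 0.489·1.84527 + 0.511·1.66965 = 1.7555 bits

I(X;Y) = H(X) - H(X|Y) = 1.7897 - 1.7555 = 0.0342 bits

Cross-check via I(X;Y) = H(X) + H(Y) - H(X,Y): computing H(Y) from the column sums and H(X,Y) from the 8 cells in the same way gives H(Y) = 0.9997 bits and H(X,Y) = 2.7552 bits, so
I(X;Y) = 1.7897 + 0.9997 - 2.7552 = 0.0342 bits ✓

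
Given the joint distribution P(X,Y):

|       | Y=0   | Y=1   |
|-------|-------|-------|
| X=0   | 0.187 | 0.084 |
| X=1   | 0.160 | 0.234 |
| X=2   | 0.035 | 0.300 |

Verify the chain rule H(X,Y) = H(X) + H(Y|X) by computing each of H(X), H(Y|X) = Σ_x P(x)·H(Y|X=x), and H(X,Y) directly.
H(X) = 1.5684 bits, H(Y|X) = 0.7878 bits, H(X,Y) = 2.3562 bits

Marginal of X (row sums):
  P(X=0) = 0.187 + 0.084 = 0.271
  P(X=1) = 0.160 + 0.234 = 0.394
  P(X=2) = 0.035 + 0.300 = 0.335
H(X) = -[0.271·log₂(0.271) + 0.394·log₂(0.394) + 0.335·log₂(0.335)]
  = 0.510465 + 0.529431 + 0.528552 = 1.5684 bits

H(Y|X) = Σ_x P(x)·H(Y|X=x):
  X=0: P(X=0) = 0.271, P(Y|X=0) = (187/271, 84/271) → H(Y|X=0) = 0.893131
  X=1: P(X=1) = 0.394, P(Y|X=1) = (80/197, 117/197) → H(Y|X=1) = 0.974402
  X=2: P(X=2) = 0.335, P(Y|X=2) = (7/67, 60/67) → H(Y|X=2) = 0.483031
H(Y|X) = 0.271·0.893131 + 0.394·0.974402 + 0.335·0.483031 = 0.7878 bits

H(X,Y) = -Σ_{x,y} P(x,y) log₂ P(x,y). Per-cell terms -P(x,y)·log₂P(x,y):
  X=0: 0.452332, 0.300171
  X=1: 0.423017, 0.490328
  X=2: 0.169278, 0.521090
Sum of the 6 terms: H(X,Y) = 2.3562 bits

Chain rule check:
  H(X) + H(Y|X) = 1.5684 + 0.7878 = 2.3562 bits
  H(X,Y) = 2.3562 bits
✓ Chain rule verified.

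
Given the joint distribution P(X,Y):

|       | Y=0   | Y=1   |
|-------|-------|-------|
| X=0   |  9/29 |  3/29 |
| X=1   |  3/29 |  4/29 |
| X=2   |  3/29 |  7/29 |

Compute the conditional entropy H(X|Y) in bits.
1.4297 bits

H(X|Y) = H(X,Y) - H(Y)

H(X,Y) = -Σ_{x,y} P(x,y) log₂ P(x,y). Per-cell terms -P(x,y)·log₂P(x,y):
  X=0: 0.52388, 0.33859
  X=1: 0.33859, 0.39420
  X=2: 0.33859, 0.49498
Sum of the 6 terms: H(X,Y) = 2.4288 bits

Marginal of Y (column sums):
  P(Y=0) = 9/29 + 3/29 + 3/29 = 15/29
  P(Y=1) = 3/29 + 4/29 + 7/29 = 14/29
H(Y) = -[(15/29)·log₂(15/29) + (14/29)·log₂(14/29)]
  = 0.49194 + 0.50720 = 0.9991 bits

H(X|Y) = H(X,Y) - H(Y) = 2.4288 - 0.9991 = 1.4297 bits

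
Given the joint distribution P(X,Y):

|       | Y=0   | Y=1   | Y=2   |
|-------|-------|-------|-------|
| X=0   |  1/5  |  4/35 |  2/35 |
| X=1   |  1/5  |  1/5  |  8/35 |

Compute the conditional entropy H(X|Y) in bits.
0.9035 bits

H(X|Y) = H(X,Y) - H(Y)

H(X,Y) = -Σ_{x,y} P(x,y) log₂ P(x,y). Per-cell terms -P(x,y)·log₂P(x,y):
  X=0: 0.464386, 0.357632, 0.235959
  X=1: 0.464386, 0.464386, 0.486693
Sum of the 6 terms: H(X,Y) = 2.47344 bits

Marginal of Y (column sums):
  P(Y=0) = 1/5 + 1/5 = 2/5
  P(Y=1) = 4/35 + 1/5 = 11/35
  P(Y=2) = 2/35 + 8/35 = 2/7
H(Y) = -[(2/5)·log₂(2/5) + (11/35)·log₂(11/35) + (2/7)·log₂(2/7)]
  = 0.528771 + 0.524810 + 0.516387 = 1.56997 bits

H(X|Y) = H(X,Y) - H(Y) = 2.47344 - 1.56997 = 0.9035 bits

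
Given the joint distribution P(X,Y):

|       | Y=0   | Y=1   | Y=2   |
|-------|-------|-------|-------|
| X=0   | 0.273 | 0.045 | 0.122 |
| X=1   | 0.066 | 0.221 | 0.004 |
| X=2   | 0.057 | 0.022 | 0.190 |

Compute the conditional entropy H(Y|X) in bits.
1.1179 bits

H(Y|X) = H(X,Y) - H(X)

H(X,Y) = -Σ_{x,y} P(x,y) log₂ P(x,y). Per-cell terms -P(x,y)·log₂P(x,y):
  X=0: 0.51134, 0.20133, 0.37028
  X=1: 0.25881, 0.48131, 0.03186
  X=2: 0.23557, 0.12114, 0.45523
Sum of the 9 terms: H(X,Y) = 2.6669 bits

Marginal of X (row sums):
  P(X=0) = 0.273 + 0.045 + 0.122 = 0.440
  P(X=1) = 0.066 + 0.221 + 0.004 = 0.291
  P(X=2) = 0.057 + 0.022 + 0.190 = 0.269
H(X) = -[0.440·log₂(0.440) + 0.291·log₂(0.291) + 0.269·log₂(0.269)]
  = 0.52115 + 0.51824 + 0.50957 = 1.5490 bits

H(Y|X) = H(X,Y) - H(X) = 2.6669 - 1.5490 = 1.1179 bits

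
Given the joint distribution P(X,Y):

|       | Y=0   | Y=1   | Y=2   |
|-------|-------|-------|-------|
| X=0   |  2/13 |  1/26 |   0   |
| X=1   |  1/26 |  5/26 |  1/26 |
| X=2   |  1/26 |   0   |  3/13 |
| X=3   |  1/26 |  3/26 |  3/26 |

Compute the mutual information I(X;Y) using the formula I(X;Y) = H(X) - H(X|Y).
0.5722 bits

I(X;Y) = H(X) - H(X|Y)

Marginal of X (row sums):
  P(X=0) = 2/13 + 1/26 + 0 = 5/26
  P(X=1) = 1/26 + 5/26 + 1/26 = 7/26
  P(X=2) = 1/26 + 0 + 3/13 = 7/26
  P(X=3) = 1/26 + 3/26 + 3/26 = 7/26
H(X) = -[(5/26)·log₂(5/26) + (7/26)·log₂(7/26) + (7/26)·log₂(7/26) + (7/26)·log₂(7/26)]
  = 0.457406 + 0.509677 + 0.509677 + 0.509677 = 1.98644 bits

Marginal of Y (column sums):
  P(Y=0) = 2/13 + 1/26 + 1/26 + 1/26 = 7/26
  P(Y=1) = 1/26 + 5/26 + 0 + 3/26 = 9/26
  P(Y=2) = 0 + 1/26 + 3/13 + 3/26 = 5/13
H(X|Y) = Σ_y P(y)·H(X|Y=y):
  Y=0: P(Y=0) = 7/26, P(X|Y=0) = (4/7, 1/7, 1/7, 1/7) → H(X|Y=0) = 1.664498
  Y=1: P(Y=1) = 9/26, P(X|Y=1) = (1/9, 5/9, 0, 1/3) → H(X|Y=1) = 1.351644
  Y=2: P(Y=2) = 5/13, P(X|Y=2) = (0, 1/10, 3/5, 3/10) → H(X|Y=2) = 1.295462
H(X|Y) = (7/26)·1.664498 + (9/26)·1.351644 + (5/13)·1.295462 = 1.41427 bits

I(X;Y) = H(X) - H(X|Y) = 1.98644 - 1.41427 = 0.5722 bits

Cross-check via I(X;Y) = H(X) + H(Y) - H(X,Y): computing H(Y) from the column sums and H(X,Y) from the 12 cells in the same way gives H(Y) = 1.56967 bits and H(X,Y) = 2.98393 bits, so
I(X;Y) = 1.98644 + 1.56967 - 2.98393 = 0.5722 bits ✓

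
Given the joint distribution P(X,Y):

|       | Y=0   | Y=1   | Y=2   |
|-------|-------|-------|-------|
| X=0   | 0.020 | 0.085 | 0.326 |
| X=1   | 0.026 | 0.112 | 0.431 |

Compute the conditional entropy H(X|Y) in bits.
0.9862 bits

H(X|Y) = H(X,Y) - H(Y)

H(X,Y) = -Σ_{x,y} P(x,y) log₂ P(x,y). Per-cell terms -P(x,y)·log₂P(x,y):
  X=0: 0.11288, 0.30229, 0.52716
  X=1: 0.13690, 0.35374, 0.52334
Sum of the 6 terms: H(X,Y) = 1.9563 bits

Marginal of Y (column sums):
  P(Y=0) = 0.020 + 0.026 = 0.046
  P(Y=1) = 0.085 + 0.112 = 0.197
  P(Y=2) = 0.326 + 0.431 = 0.757
H(Y) = -[0.046·log₂(0.046) + 0.197·log₂(0.197) + 0.757·log₂(0.757)]
  = 0.20434 + 0.46172 + 0.30404 = 0.9701 bits

H(X|Y) = H(X,Y) - H(Y) = 1.9563 - 0.9701 = 0.9862 bits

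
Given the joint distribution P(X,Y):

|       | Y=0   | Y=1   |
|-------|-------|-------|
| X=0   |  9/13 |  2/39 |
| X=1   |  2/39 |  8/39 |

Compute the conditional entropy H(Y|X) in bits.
0.4543 bits

H(Y|X) = H(X,Y) - H(X)

H(X,Y) = -Σ_{x,y} P(x,y) log₂ P(x,y). Per-cell terms -P(x,y)·log₂P(x,y):
  X=0: 0.36728, 0.21976
  X=1: 0.21976, 0.46880
Sum of the 4 terms: H(X,Y) = 1.2756 bits

Marginal of X (row sums):
  P(X=0) = 9/13 + 2/39 = 29/39
  P(X=1) = 2/39 + 8/39 = 10/39
H(X) = -[(29/39)·log₂(29/39) + (10/39)·log₂(10/39)]
  = 0.31783 + 0.50345 = 0.8213 bits

H(Y|X) = H(X,Y) - H(X) = 1.2756 - 0.8213 = 0.4543 bits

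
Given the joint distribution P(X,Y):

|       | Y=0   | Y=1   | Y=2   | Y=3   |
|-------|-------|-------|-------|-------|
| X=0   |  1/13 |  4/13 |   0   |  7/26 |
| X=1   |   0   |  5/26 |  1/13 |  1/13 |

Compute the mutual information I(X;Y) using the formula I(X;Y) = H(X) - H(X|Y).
0.1854 bits

I(X;Y) = H(X) - H(X|Y)

Marginal of X (row sums):
  P(X=0) = 1/13 + 4/13 + 0 + 7/26 = 17/26
  P(X=1) = 0 + 5/26 + 1/13 + 1/13 = 9/26
H(X) = -[(17/26)·log₂(17/26) + (9/26)·log₂(9/26)]
  = 0.400793 + 0.529794 = 0.93059 bits

Marginal of Y (column sums):
  P(Y=0) = 1/13 + 0 = 1/13
  P(Y=1) = 4/13 + 5/26 = 1/2
  P(Y=2) = 0 + 1/13 = 1/13
  P(Y=3) = 7/26 + 1/13 = 9/26
H(X|Y) = Σ_y P(y)·H(X|Y=y):
  Y=0: P(Y=0) = 1/13, P(X|Y=0) = (1, 0) → H(X|Y=0) = 0.000000
  Y=1: P(Y=1) = 1/2, P(X|Y=1) = (8/13, 5/13) → H(X|Y=1) = 0.961237
  Y=2: P(Y=2) = 1/13, P(X|Y=2) = (0, 1) → H(X|Y=2) = 0.000000
  Y=3: P(Y=3) = 9/26, P(X|Y=3) = (7/9, 2/9) → H(X|Y=3) = 0.764205
H(X|Y) = (1/13)·0.000000 + (1/2)·0.961237 + (1/13)·0.000000 + (9/26)·0.764205 = 0.74515 bits

I(X;Y) = H(X) - H(X|Y) = 0.93059 - 0.74515 = 0.1854 bits

Cross-check via I(X;Y) = H(X) + H(Y) - H(X,Y): computing H(Y) from the column sums and H(X,Y) from the 8 cells in the same way gives H(Y) = 1.59909 bits and H(X,Y) = 2.34424 bits, so
I(X;Y) = 0.93059 + 1.59909 - 2.34424 = 0.1854 bits ✓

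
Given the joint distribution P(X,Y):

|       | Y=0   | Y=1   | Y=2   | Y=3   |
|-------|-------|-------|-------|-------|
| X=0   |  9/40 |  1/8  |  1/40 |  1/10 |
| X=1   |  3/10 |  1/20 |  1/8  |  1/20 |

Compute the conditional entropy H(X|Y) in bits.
0.9035 bits

H(X|Y) = H(X,Y) - H(Y)

H(X,Y) = -Σ_{x,y} P(x,y) log₂ P(x,y). Per-cell terms -P(x,y)·log₂P(x,y):
  X=0: 0.48420, 0.37500, 0.13305, 0.33219
  X=1: 0.52109, 0.21610, 0.37500, 0.21610
Sum of the 8 terms: H(X,Y) = 2.6527 bits

Marginal of Y (column sums):
  P(Y=0) = 9/40 + 3/10 = 21/40
  P(Y=1) = 1/8 + 1/20 = 7/40
  P(Y=2) = 1/40 + 1/8 = 3/20
  P(Y=3) = 1/10 + 1/20 = 3/20
H(Y) = -[(21/40)·log₂(21/40) + (7/40)·log₂(7/40) + (3/20)·log₂(3/20) + (3/20)·log₂(3/20)]
  = 0.48805 + 0.44005 + 0.41054 + 0.41054 = 1.7492 bits

H(X|Y) = H(X,Y) - H(Y) = 2.6527 - 1.7492 = 0.9035 bits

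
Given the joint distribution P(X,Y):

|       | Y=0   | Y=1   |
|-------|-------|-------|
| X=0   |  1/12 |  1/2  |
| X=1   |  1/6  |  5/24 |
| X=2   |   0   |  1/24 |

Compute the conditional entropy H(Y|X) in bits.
0.7168 bits

H(Y|X) = H(X,Y) - H(X)

H(X,Y) = -Σ_{x,y} P(x,y) log₂ P(x,y). Per-cell terms -P(x,y)·log₂P(x,y):
  X=0: 0.29875, 0.50000
  X=1: 0.43083, 0.47147
  X=2: 0.00000, 0.19104
  (cells with P = 0 contribute 0)
Sum of the 6 terms: H(X,Y) = 1.8921 bits

Marginal of X (row sums):
  P(X=0) = 1/12 + 1/2 = 7/12
  P(X=1) = 1/6 + 5/24 = 3/8
  P(X=2) = 0 + 1/24 = 1/24
H(X) = -[(7/12)·log₂(7/12) + (3/8)·log₂(3/8) + (1/24)·log₂(1/24)]
  = 0.45360 + 0.53064 + 0.19104 = 1.1753 bits

H(Y|X) = H(X,Y) - H(X) = 1.8921 - 1.1753 = 0.7168 bits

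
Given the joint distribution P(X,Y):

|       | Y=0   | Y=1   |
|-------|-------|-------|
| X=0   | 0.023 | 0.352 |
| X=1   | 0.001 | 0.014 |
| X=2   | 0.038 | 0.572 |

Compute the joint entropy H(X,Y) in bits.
1.3919 bits

H(X,Y) = -Σ_{x,y} P(x,y) log₂ P(x,y). Per-cell terms -P(x,y)·log₂P(x,y):
  X=0: 0.1252, 0.5302
  X=1: 0.0100, 0.0862
  X=2: 0.1793, 0.4610
Sum of the 6 terms: H(X,Y) = 1.3919 bits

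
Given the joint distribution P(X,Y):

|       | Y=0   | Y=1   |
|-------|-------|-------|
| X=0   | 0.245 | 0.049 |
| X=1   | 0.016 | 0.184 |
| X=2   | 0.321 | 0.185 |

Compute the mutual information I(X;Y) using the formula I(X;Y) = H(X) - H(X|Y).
0.2297 bits

I(X;Y) = H(X) - H(X|Y)

Marginal of X (row sums):
  P(X=0) = 0.245 + 0.049 = 0.294
  P(X=1) = 0.016 + 0.184 = 0.200
  P(X=2) = 0.321 + 0.185 = 0.506
H(X) = -[0.294·log₂(0.294) + 0.200·log₂(0.200) + 0.506·log₂(0.506)]
  = 0.519237 + 0.464386 + 0.497292 = 1.480915 bits

Marginal of Y (column sums):
  P(Y=0) = 0.245 + 0.016 + 0.321 = 0.582
  P(Y=1) = 0.049 + 0.184 + 0.185 = 0.418
H(X|Y) = Σ_y P(y)·H(X|Y=y):
  Y=0: P(Y=0) = 0.582, P(X|Y=0) = (245/582, 8/291, 107/194) → H(X|Y=0) = 1.141473
  Y=1: P(Y=1) = 0.418, P(X|Y=1) = (49/418, 92/209, 185/418) → H(X|Y=1) = 1.404101
H(X|Y) = 0.582·1.141473 + 0.418·1.404101 = 1.251252 bits

I(X;Y) = H(X) - H(X|Y) = 1.480915 - 1.251252 = 0.2297 bits

Cross-check via I(X;Y) = H(X) + H(Y) - H(X,Y): computing H(Y) from the column sums and H(X,Y) from the 6 cells in the same way gives H(Y) = 0.980511 bits and H(X,Y) = 2.231762 bits, so
I(X;Y) = 1.480915 + 0.980511 - 2.231762 = 0.2297 bits ✓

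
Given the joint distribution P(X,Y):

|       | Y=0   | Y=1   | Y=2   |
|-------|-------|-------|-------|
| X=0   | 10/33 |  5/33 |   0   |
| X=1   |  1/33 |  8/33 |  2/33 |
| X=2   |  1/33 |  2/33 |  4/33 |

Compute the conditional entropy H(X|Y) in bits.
1.1001 bits

H(X|Y) = H(X,Y) - H(Y)

H(X,Y) = -Σ_{x,y} P(x,y) log₂ P(x,y). Per-cell terms -P(x,y)·log₂P(x,y):
  X=0: 0.52196, 0.41249, 0.00000
  X=1: 0.15286, 0.49561, 0.24511
  X=2: 0.15286, 0.24511, 0.36902
  (cells with P = 0 contribute 0)
Sum of the 9 terms: H(X,Y) = 2.5950 bits

Marginal of Y (column sums):
  P(Y=0) = 10/33 + 1/33 + 1/33 = 4/11
  P(Y=1) = 5/33 + 8/33 + 2/33 = 5/11
  P(Y=2) = 0 + 2/33 + 4/33 = 2/11
H(Y) = -[(4/11)·log₂(4/11) + (5/11)·log₂(5/11) + (2/11)·log₂(2/11)]
  = 0.53070 + 0.51705 + 0.44717 = 1.4949 bits

H(X|Y) = H(X,Y) - H(Y) = 2.5950 - 1.4949 = 1.1001 bits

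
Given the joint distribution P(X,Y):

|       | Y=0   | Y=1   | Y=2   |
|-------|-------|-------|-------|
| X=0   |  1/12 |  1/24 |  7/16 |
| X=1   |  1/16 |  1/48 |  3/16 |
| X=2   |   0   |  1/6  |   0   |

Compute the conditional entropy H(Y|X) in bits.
0.8534 bits

H(Y|X) = H(X,Y) - H(X)

H(X,Y) = -Σ_{x,y} P(x,y) log₂ P(x,y). Per-cell terms -P(x,y)·log₂P(x,y):
  X=0: 0.29875, 0.19104, 0.52178
  X=1: 0.25000, 0.11635, 0.45282
  X=2: 0.00000, 0.43083, 0.00000
  (cells with P = 0 contribute 0)
Sum of the 9 terms: H(X,Y) = 2.26157 bits

Marginal of X (row sums):
  P(X=0) = 1/12 + 1/24 + 7/16 = 9/16
  P(X=1) = 1/16 + 1/48 + 3/16 = 13/48
  P(X=2) = 0 + 1/6 + 0 = 1/6
H(X) = -[(9/16)·log₂(9/16) + (13/48)·log₂(13/48) + (1/6)·log₂(1/6)]
  = 0.46692 + 0.51039 + 0.43083 = 1.40814 bits

H(Y|X) = H(X,Y) - H(X) = 2.26157 - 1.40814 = 0.8534 bits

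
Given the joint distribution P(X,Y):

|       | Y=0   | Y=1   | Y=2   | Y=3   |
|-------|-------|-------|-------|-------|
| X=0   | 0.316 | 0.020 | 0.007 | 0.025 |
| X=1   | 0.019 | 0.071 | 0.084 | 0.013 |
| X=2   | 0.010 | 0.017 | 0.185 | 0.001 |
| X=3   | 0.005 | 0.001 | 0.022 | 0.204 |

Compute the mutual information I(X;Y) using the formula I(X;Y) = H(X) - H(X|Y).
0.9961 bits

I(X;Y) = H(X) - H(X|Y)

Marginal of X (row sums):
  P(X=0) = 0.316 + 0.020 + 0.007 + 0.025 = 0.368
  P(X=1) = 0.019 + 0.071 + 0.084 + 0.013 = 0.187
  P(X=2) = 0.010 + 0.017 + 0.185 + 0.001 = 0.213
  P(X=3) = 0.005 + 0.001 + 0.022 + 0.204 = 0.232
H(X) = -[0.368·log₂(0.368) + 0.187·log₂(0.187) + 0.213·log₂(0.213) + 0.232·log₂(0.232)]
  = 0.53074 + 0.45233 + 0.47522 + 0.48901 = 1.9473 bits

Marginal of Y (column sums):
  P(Y=0) = 0.316 + 0.019 + 0.010 + 0.005 = 0.350
  P(Y=1) = 0.020 + 0.071 + 0.017 + 0.001 = 0.109
  P(Y=2) = 0.007 + 0.084 + 0.185 + 0.022 = 0.298
  P(Y=3) = 0.025 + 0.013 + 0.001 + 0.204 = 0.243
H(X|Y) = Σ_y P(y)·H(X|Y=y):
  Y=0: P(Y=0) = 0.350, P(X|Y=0) = (158/175, 19/350, 1/35, 1/70) → H(X|Y=0) = 0.59540
  Y=1: P(Y=1) = 0.109, P(X|Y=1) = (20/109, 71/109, 17/109, 1/109) → H(X|Y=1) = 1.33188
  Y=2: P(Y=2) = 0.298, P(X|Y=2) = (7/298, 42/149, 185/298, 11/149) → H(X|Y=2) = 1.34662
  Y=3: P(Y=3) = 0.243, P(X|Y=3) = (25/243, 13/243, 1/243, 68/81) → H(X|Y=3) = 0.80804
H(X|Y) = 0.350·0.59540 + 0.109·1.33188 + 0.298·1.34662 + 0.243·0.80804 = 0.9512 bits

I(X;Y) = H(X) - H(X|Y) = 1.9473 - 0.9512 = 0.9961 bits

Cross-check via I(X;Y) = H(X) + H(Y) - H(X,Y): computing H(Y) from the column sums and H(X,Y) from the 16 cells in the same way gives H(Y) = 1.8951 bits and H(X,Y) = 2.8463 bits, so
I(X;Y) = 1.9473 + 1.8951 - 2.8463 = 0.9961 bits ✓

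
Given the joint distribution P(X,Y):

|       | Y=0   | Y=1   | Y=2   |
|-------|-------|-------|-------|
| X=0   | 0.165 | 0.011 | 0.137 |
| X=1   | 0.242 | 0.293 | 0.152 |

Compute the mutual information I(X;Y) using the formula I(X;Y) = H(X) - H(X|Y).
0.1435 bits

I(X;Y) = H(X) - H(X|Y)

Marginal of X (row sums):
  P(X=0) = 0.165 + 0.011 + 0.137 = 0.313
  P(X=1) = 0.242 + 0.293 + 0.152 = 0.687
H(X) = -[0.313·log₂(0.313) + 0.687·log₂(0.687)]
  = 0.5245 + 0.3721 = 0.8966 bits

Marginal of Y (column sums):
  P(Y=0) = 0.165 + 0.242 = 0.407
  P(Y=1) = 0.011 + 0.293 = 0.304
  P(Y=2) = 0.137 + 0.152 = 0.289
H(X|Y) = Σ_y P(y)·H(X|Y=y):
  Y=0: P(Y=0) = 0.407, P(X|Y=0) = (15/37, 22/37) → H(X|Y=0) = 0.9740
  Y=1: P(Y=1) = 0.304, P(X|Y=1) = (11/304, 293/304) → H(X|Y=1) = 0.2245
  Y=2: P(Y=2) = 0.289, P(X|Y=2) = (137/289, 152/289) → H(X|Y=2) = 0.9981
H(X|Y) = 0.407·0.9740 + 0.304·0.2245 + 0.289·0.9981 = 0.7531 bits

I(X;Y) = H(X) - H(X|Y) = 0.8966 - 0.7531 = 0.1435 bits

Cross-check via I(X;Y) = H(X) + H(Y) - H(X,Y): computing H(Y) from the column sums and H(X,Y) from the 6 cells in the same way gives H(Y) = 1.5676 bits and H(X,Y) = 2.3207 bits, so
I(X;Y) = 0.8966 + 1.5676 - 2.3207 = 0.1435 bits ✓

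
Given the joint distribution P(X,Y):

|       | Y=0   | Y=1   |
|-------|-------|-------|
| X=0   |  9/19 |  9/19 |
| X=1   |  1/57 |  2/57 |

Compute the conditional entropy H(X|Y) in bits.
0.2934 bits

H(X|Y) = H(X,Y) - H(Y)

H(X,Y) = -Σ_{x,y} P(x,y) log₂ P(x,y). Per-cell terms -P(x,y)·log₂P(x,y):
  X=0: 0.51063, 0.51063
  X=1: 0.10233, 0.16958
Sum of the 4 terms: H(X,Y) = 1.2932 bits

Marginal of Y (column sums):
  P(Y=0) = 9/19 + 1/57 = 28/57
  P(Y=1) = 9/19 + 2/57 = 29/57
H(Y) = -[(28/57)·log₂(28/57) + (29/57)·log₂(29/57)]
  = 0.50377 + 0.49601 = 0.9998 bits

H(X|Y) = H(X,Y) - H(Y) = 1.2932 - 0.9998 = 0.2934 bits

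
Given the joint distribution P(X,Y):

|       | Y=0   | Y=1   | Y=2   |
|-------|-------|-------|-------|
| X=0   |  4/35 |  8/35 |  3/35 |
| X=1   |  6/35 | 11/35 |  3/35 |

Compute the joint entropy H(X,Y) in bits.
2.4129 bits

H(X,Y) = -Σ_{x,y} P(x,y) log₂ P(x,y). Per-cell terms -P(x,y)·log₂P(x,y):
  X=0: 0.3576, 0.4867, 0.3038
  X=1: 0.4362, 0.5248, 0.3038
Sum of the 6 terms: H(X,Y) = 2.4129 bits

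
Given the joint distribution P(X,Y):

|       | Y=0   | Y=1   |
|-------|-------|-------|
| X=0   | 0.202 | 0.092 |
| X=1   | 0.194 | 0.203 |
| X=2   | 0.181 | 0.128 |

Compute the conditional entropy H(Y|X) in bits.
0.9628 bits

H(Y|X) = H(X,Y) - H(X)

H(X,Y) = -Σ_{x,y} P(x,y) log₂ P(x,y). Per-cell terms -P(x,y)·log₂P(x,y):
  X=0: 0.46613, 0.31668
  X=1: 0.45898, 0.46699
  X=2: 0.44633, 0.37962
Sum of the 6 terms: H(X,Y) = 2.5347 bits

Marginal of X (row sums):
  P(X=0) = 0.202 + 0.092 = 0.294
  P(X=1) = 0.194 + 0.203 = 0.397
  P(X=2) = 0.181 + 0.128 = 0.309
H(X) = -[0.294·log₂(0.294) + 0.397·log₂(0.397) + 0.309·log₂(0.309)]
  = 0.51924 + 0.52912 + 0.52355 = 1.5719 bits

H(Y|X) = H(X,Y) - H(X) = 2.5347 - 1.5719 = 0.9628 bits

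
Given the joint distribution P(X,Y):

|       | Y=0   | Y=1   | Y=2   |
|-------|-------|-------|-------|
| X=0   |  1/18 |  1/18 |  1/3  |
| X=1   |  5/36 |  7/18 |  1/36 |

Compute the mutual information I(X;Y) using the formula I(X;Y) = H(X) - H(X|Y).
0.4404 bits

I(X;Y) = H(X) - H(X|Y)

Marginal of X (row sums):
  P(X=0) = 1/18 + 1/18 + 1/3 = 4/9
  P(X=1) = 5/36 + 7/18 + 1/36 = 5/9
H(X) = -[(4/9)·log₂(4/9) + (5/9)·log₂(5/9)]
  = 0.5200 + 0.4711 = 0.9911 bits

Marginal of Y (column sums):
  P(Y=0) = 1/18 + 5/36 = 7/36
  P(Y=1) = 1/18 + 7/18 = 4/9
  P(Y=2) = 1/3 + 1/36 = 13/36
H(X|Y) = Σ_y P(y)·H(X|Y=y):
  Y=0: P(Y=0) = 7/36, P(X|Y=0) = (2/7, 5/7) → H(X|Y=0) = 0.8631
  Y=1: P(Y=1) = 4/9, P(X|Y=1) = (1/8, 7/8) → H(X|Y=1) = 0.5436
  Y=2: P(Y=2) = 13/36, P(X|Y=2) = (12/13, 1/13) → H(X|Y=2) = 0.3912
H(X|Y) = (7/36)·0.8631 + (4/9)·0.5436 + (13/36)·0.3912 = 0.5507 bits

I(X;Y) = H(X) - H(X|Y) = 0.9911 - 0.5507 = 0.4404 bits

Cross-check via I(X;Y) = H(X) + H(Y) - H(X,Y): computing H(Y) from the column sums and H(X,Y) from the 6 cells in the same way gives H(Y) = 1.5100 bits and H(X,Y) = 2.0607 bits, so
I(X;Y) = 0.9911 + 1.5100 - 2.0607 = 0.4404 bits ✓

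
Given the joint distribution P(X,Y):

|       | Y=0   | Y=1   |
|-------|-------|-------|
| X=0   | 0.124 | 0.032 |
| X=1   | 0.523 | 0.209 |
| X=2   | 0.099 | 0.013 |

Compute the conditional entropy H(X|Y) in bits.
1.0876 bits

H(X|Y) = H(X,Y) - H(Y)

H(X,Y) = -Σ_{x,y} P(x,y) log₂ P(x,y). Per-cell terms -P(x,y)·log₂P(x,y):
  X=0: 0.373437, 0.158905
  X=1: 0.489066, 0.472011
  X=2: 0.330306, 0.081449
Sum of the 6 terms: H(X,Y) = 1.90517 bits

Marginal of Y (column sums):
  P(Y=0) = 0.124 + 0.523 + 0.099 = 0.746
  P(Y=1) = 0.032 + 0.209 + 0.013 = 0.254
H(Y) = -[0.746·log₂(0.746) + 0.254·log₂(0.254)]
  = 0.315373 + 0.502183 = 0.81756 bits

H(X|Y) = H(X,Y) - H(Y) = 1.90517 - 0.81756 = 1.0876 bits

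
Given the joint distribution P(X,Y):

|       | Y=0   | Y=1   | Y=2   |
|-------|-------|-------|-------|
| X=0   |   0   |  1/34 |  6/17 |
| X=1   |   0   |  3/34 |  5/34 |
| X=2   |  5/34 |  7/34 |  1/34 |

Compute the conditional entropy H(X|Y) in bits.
1.0023 bits

H(X|Y) = H(X,Y) - H(Y)

H(X,Y) = -Σ_{x,y} P(x,y) log₂ P(x,y). Per-cell terms -P(x,y)·log₂P(x,y):
  X=0: 0.000000, 0.149631, 0.530294
  X=1: 0.000000, 0.309044, 0.406696
  X=2: 0.406696, 0.469434, 0.149631
  (cells with P = 0 contribute 0)
Sum of the 9 terms: H(X,Y) = 2.42143 bits

Marginal of Y (column sums):
  P(Y=0) = 0 + 0 + 5/34 = 5/34
  P(Y=1) = 1/34 + 3/34 + 7/34 = 11/34
  P(Y=2) = 6/17 + 5/34 + 1/34 = 9/17
H(Y) = -[(5/34)·log₂(5/34) + (11/34)·log₂(11/34) + (9/17)·log₂(9/17)]
  = 0.406696 + 0.526716 + 0.485755 = 1.41917 bits

H(X|Y) = H(X,Y) - H(Y) = 2.42143 - 1.41917 = 1.0023 bits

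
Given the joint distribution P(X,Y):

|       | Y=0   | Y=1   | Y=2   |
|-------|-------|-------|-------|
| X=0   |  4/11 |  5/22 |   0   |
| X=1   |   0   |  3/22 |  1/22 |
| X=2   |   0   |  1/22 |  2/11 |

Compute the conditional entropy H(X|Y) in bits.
0.7170 bits

H(X|Y) = H(X,Y) - H(Y)

H(X,Y) = -Σ_{x,y} P(x,y) log₂ P(x,y). Per-cell terms -P(x,y)·log₂P(x,y):
  X=0: 0.53070, 0.48580, 0.00000
  X=1: 0.00000, 0.39197, 0.20270
  X=2: 0.00000, 0.20270, 0.44717
  (cells with P = 0 contribute 0)
Sum of the 9 terms: H(X,Y) = 2.2610 bits

Marginal of Y (column sums):
  P(Y=0) = 4/11 + 0 + 0 = 4/11
  P(Y=1) = 5/22 + 3/22 + 1/22 = 9/22
  P(Y=2) = 0 + 1/22 + 2/11 = 5/22
H(Y) = -[(4/11)·log₂(4/11) + (9/22)·log₂(9/22) + (5/22)·log₂(5/22)]
  = 0.53070 + 0.52753 + 0.48580 = 1.5440 bits

H(X|Y) = H(X,Y) - H(Y) = 2.2610 - 1.5440 = 0.7170 bits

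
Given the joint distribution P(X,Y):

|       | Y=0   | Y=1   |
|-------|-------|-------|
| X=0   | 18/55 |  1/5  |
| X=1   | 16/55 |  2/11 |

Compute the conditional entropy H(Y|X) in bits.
0.9593 bits

H(Y|X) = H(X,Y) - H(X)

H(X,Y) = -Σ_{x,y} P(x,y) log₂ P(x,y). Per-cell terms -P(x,y)·log₂P(x,y):
  X=0: 0.52738, 0.46439
  X=1: 0.51821, 0.44717
Sum of the 4 terms: H(X,Y) = 1.95715 bits

Marginal of X (row sums):
  P(X=0) = 18/55 + 1/5 = 29/55
  P(X=1) = 16/55 + 2/11 = 26/55
H(X) = -[(29/55)·log₂(29/55) + (26/55)·log₂(26/55)]
  = 0.48687 + 0.51098 = 0.99785 bits

H(Y|X) = H(X,Y) - H(X) = 1.95715 - 0.99785 = 0.9593 bits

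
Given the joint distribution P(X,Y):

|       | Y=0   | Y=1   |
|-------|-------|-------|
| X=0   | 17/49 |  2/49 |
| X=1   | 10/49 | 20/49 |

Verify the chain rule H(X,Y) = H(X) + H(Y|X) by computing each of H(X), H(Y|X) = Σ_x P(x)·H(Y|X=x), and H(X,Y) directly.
H(X) = 0.9633 bits, H(Y|X) = 0.7505 bits, H(X,Y) = 1.7138 bits

Marginal of X (row sums):
  P(X=0) = 17/49 + 2/49 = 19/49
  P(X=1) = 10/49 + 20/49 = 30/49
H(X) = -[(19/49)·log₂(19/49) + (30/49)·log₂(30/49)]
  = 0.52998 + 0.43336 = 0.9633 bits

H(Y|X) = Σ_x P(x)·H(Y|X=x):
  X=0: P(X=0) = 19/49, P(Y|X=0) = (17/19, 2/19) → H(Y|X=0) = 0.48546
  X=1: P(X=1) = 30/49, P(Y|X=1) = (1/3, 2/3) → H(Y|X=1) = 0.91830
H(Y|X) = (19/49)·0.48546 + (30/49)·0.91830 = 0.7505 bits

H(X,Y) = -Σ_{x,y} P(x,y) log₂ P(x,y). Per-cell terms -P(x,y)·log₂P(x,y):
  X=0: 0.52986, 0.18836
  X=1: 0.46791, 0.52767
Sum of the 4 terms: H(X,Y) = 1.7138 bits

Chain rule check:
  H(X) + H(Y|X) = 0.9633 + 0.7505 = 1.7138 bits
  H(X,Y) = 1.7138 bits
✓ Chain rule verified.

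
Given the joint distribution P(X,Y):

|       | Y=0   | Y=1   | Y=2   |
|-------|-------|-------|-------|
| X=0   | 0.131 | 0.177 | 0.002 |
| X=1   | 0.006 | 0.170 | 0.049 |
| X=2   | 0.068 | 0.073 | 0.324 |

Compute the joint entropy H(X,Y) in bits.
2.6025 bits

H(X,Y) = -Σ_{x,y} P(x,y) log₂ P(x,y). Per-cell terms -P(x,y)·log₂P(x,y):
  X=0: 0.38414, 0.44218, 0.01793
  X=1: 0.04428, 0.43459, 0.21320
  X=2: 0.26373, 0.27565, 0.52680
Sum of the 9 terms: H(X,Y) = 2.6025 bits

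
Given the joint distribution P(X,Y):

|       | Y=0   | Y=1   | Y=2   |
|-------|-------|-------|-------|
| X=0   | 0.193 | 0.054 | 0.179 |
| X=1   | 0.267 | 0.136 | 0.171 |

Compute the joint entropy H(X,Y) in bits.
2.4655 bits

H(X,Y) = -Σ_{x,y} P(x,y) log₂ P(x,y). Per-cell terms -P(x,y)·log₂P(x,y):
  X=0: 0.45805, 0.22739, 0.44427
  X=1: 0.50866, 0.39145, 0.43570
Sum of the 6 terms: H(X,Y) = 2.4655 bits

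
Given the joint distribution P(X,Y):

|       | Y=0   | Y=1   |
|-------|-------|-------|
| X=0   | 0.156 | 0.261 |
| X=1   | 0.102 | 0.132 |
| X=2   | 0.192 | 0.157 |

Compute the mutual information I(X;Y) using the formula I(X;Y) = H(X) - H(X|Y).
0.0174 bits

I(X;Y) = H(X) - H(X|Y)

Marginal of X (row sums):
  P(X=0) = 0.156 + 0.261 = 0.417
  P(X=1) = 0.102 + 0.132 = 0.234
  P(X=2) = 0.192 + 0.157 = 0.349
H(X) = -[0.417·log₂(0.417) + 0.234·log₂(0.234) + 0.349·log₂(0.349)]
  = 0.52620 + 0.49033 + 0.53003 = 1.5466 bits

Marginal of Y (column sums):
  P(Y=0) = 0.156 + 0.102 + 0.192 = 0.450
  P(Y=1) = 0.261 + 0.132 + 0.157 = 0.550
H(X|Y) = Σ_y P(y)·H(X|Y=y):
  Y=0: P(Y=0) = 0.450, P(X|Y=0) = (26/75, 17/75, 32/75) → H(X|Y=0) = 1.53951
  Y=1: P(Y=1) = 0.550, P(X|Y=1) = (261/550, 6/25, 157/550) → H(X|Y=1) = 1.52074
H(X|Y) = 0.450·1.53951 + 0.550·1.52074 = 1.5292 bits

I(X;Y) = H(X) - H(X|Y) = 1.5466 - 1.5292 = 0.0174 bits

Cross-check via I(X;Y) = H(X) + H(Y) - H(X,Y): computing H(Y) from the column sums and H(X,Y) from the 6 cells in the same way gives H(Y) = 0.9928 bits and H(X,Y) = 2.5220 bits, so
I(X;Y) = 1.5466 + 0.9928 - 2.5220 = 0.0174 bits ✓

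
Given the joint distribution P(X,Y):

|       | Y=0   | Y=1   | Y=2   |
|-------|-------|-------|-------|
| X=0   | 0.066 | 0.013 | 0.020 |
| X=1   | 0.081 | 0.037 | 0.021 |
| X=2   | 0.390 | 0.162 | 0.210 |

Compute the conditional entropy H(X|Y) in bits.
1.0112 bits

H(X|Y) = H(X,Y) - H(Y)

H(X,Y) = -Σ_{x,y} P(x,y) log₂ P(x,y). Per-cell terms -P(x,y)·log₂P(x,y):
  X=0: 0.25881, 0.08145, 0.11288
  X=1: 0.29370, 0.17598, 0.11704
  X=2: 0.52980, 0.42540, 0.47282
Sum of the 9 terms: H(X,Y) = 2.4679 bits

Marginal of Y (column sums):
  P(Y=0) = 0.066 + 0.081 + 0.390 = 0.537
  P(Y=1) = 0.013 + 0.037 + 0.162 = 0.212
  P(Y=2) = 0.020 + 0.021 + 0.210 = 0.251
H(Y) = -[0.537·log₂(0.537) + 0.212·log₂(0.212) + 0.251·log₂(0.251)]
  = 0.48169 + 0.47443 + 0.50055 = 1.4567 bits

H(X|Y) = H(X,Y) - H(Y) = 2.4679 - 1.4567 = 1.0112 bits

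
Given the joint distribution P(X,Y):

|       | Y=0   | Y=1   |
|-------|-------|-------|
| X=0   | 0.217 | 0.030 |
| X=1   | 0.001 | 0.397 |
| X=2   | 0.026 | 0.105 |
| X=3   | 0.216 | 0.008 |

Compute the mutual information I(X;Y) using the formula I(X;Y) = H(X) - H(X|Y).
0.7096 bits

I(X;Y) = H(X) - H(X|Y)

Marginal of X (row sums):
  P(X=0) = 0.217 + 0.030 = 0.247
  P(X=1) = 0.001 + 0.397 = 0.398
  P(X=2) = 0.026 + 0.105 = 0.131
  P(X=3) = 0.216 + 0.008 = 0.224
H(X) = -[0.247·log₂(0.247) + 0.398·log₂(0.398) + 0.131·log₂(0.131) + 0.224·log₂(0.224)]
  = 0.49830 + 0.52901 + 0.38414 + 0.48349 = 1.89494 bits

Marginal of Y (column sums):
  P(Y=0) = 0.217 + 0.001 + 0.026 + 0.216 = 0.460
  P(Y=1) = 0.030 + 0.397 + 0.105 + 0.008 = 0.540
H(X|Y) = Σ_y P(y)·H(X|Y=y):
  Y=0: P(Y=0) = 0.460, P(X|Y=0) = (217/460, 1/460, 13/230, 54/115) → H(X|Y=0) = 1.27696
  Y=1: P(Y=1) = 0.540, P(X|Y=1) = (1/18, 397/540, 7/36, 2/135) → H(X|Y=1) = 1.10737
H(X|Y) = 0.460·1.27696 + 0.540·1.10737 = 1.18538 bits

I(X;Y) = H(X) - H(X|Y) = 1.89494 - 1.18538 = 0.7096 bits

Cross-check via I(X;Y) = H(X) + H(Y) - H(X,Y): computing H(Y) from the column sums and H(X,Y) from the 8 cells in the same way gives H(Y) = 0.99538 bits and H(X,Y) = 2.18076 bits, so
I(X;Y) = 1.89494 + 0.99538 - 2.18076 = 0.7096 bits ✓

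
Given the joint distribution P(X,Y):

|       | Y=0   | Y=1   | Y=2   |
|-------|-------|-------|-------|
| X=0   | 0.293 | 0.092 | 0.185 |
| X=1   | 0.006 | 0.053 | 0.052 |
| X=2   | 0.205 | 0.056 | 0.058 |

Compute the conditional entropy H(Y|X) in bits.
1.3764 bits

H(Y|X) = H(X,Y) - H(X)

H(X,Y) = -Σ_{x,y} P(x,y) log₂ P(x,y). Per-cell terms -P(x,y)·log₂P(x,y):
  X=0: 0.518911, 0.316684, 0.450365
  X=1: 0.044285, 0.224607, 0.221798
  X=2: 0.468692, 0.232872, 0.238253
Sum of the 9 terms: H(X,Y) = 2.71647 bits

Marginal of X (row sums):
  P(X=0) = 0.293 + 0.092 + 0.185 = 0.570
  P(X=1) = 0.006 + 0.053 + 0.052 = 0.111
  P(X=2) = 0.205 + 0.056 + 0.058 = 0.319
H(X) = -[0.570·log₂(0.570) + 0.111·log₂(0.111) + 0.319·log₂(0.319)]
  = 0.462251 + 0.352022 + 0.525831 = 1.34010 bits

H(Y|X) = H(X,Y) - H(X) = 2.71647 - 1.34010 = 1.3764 bits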